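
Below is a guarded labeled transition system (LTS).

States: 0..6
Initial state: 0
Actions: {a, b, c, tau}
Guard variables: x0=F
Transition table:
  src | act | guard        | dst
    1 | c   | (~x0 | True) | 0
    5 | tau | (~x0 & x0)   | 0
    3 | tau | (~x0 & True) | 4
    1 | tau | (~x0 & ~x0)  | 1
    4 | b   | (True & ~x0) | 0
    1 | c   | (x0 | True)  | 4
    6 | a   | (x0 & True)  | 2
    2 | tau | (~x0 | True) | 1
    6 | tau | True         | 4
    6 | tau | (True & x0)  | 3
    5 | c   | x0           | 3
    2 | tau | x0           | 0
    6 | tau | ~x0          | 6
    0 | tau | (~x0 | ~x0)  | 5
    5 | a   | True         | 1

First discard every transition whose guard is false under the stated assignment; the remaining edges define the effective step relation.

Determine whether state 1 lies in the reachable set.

10 transition(s) survive guard evaluation.
L0 = {0}
L1 = {5}  now seen {0,5}
L2 = {1}  now seen {0,1,5}
L3 = {4}  now seen {0,1,4,5}
R = {0,1,4,5}
trace reaching 1: tau·a

Answer: REACHABLE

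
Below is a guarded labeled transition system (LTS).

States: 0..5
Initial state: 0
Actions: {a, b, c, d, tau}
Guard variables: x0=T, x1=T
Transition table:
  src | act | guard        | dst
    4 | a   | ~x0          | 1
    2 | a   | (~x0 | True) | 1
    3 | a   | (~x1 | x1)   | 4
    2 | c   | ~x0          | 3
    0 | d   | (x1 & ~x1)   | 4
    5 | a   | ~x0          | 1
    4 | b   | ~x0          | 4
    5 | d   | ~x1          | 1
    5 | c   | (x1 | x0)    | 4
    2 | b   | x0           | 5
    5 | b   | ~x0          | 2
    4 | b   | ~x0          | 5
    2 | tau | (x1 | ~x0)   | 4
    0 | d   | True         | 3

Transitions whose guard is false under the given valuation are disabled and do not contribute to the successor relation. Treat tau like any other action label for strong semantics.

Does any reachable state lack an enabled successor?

Answer: DEADLOCK at state 4

Working:
R = {0,3,4}
  0: d→3  [deg 1]
  3: a→4  [deg 1]
  4: ∅  [deadlock]
trace reaching 4: d·a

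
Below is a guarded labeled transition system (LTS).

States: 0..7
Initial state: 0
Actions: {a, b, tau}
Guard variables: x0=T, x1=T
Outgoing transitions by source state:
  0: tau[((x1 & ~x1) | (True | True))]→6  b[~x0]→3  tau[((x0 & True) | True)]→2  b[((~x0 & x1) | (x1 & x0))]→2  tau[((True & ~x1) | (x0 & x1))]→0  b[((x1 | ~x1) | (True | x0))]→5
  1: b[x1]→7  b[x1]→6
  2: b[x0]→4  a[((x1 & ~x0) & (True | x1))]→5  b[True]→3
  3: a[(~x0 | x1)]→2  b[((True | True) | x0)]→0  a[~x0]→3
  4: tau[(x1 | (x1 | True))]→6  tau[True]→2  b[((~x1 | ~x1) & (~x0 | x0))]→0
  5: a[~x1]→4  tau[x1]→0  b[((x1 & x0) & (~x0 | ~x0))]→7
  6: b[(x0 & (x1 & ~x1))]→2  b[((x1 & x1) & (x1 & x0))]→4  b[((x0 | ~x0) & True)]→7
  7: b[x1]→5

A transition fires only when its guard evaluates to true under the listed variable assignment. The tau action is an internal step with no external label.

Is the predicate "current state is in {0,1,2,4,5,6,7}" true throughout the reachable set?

Answer: INVARIANT VIOLATED at state 3

Trace:
Allowed set {0,1,2,4,5,6,7}
Reachable = {0,2,3,4,5,6,7}
  0: safe
  2: safe
  3: ✗ unsafe
  4: safe
  5: safe
  6: safe
  7: safe
reach 3 via tau·b — violates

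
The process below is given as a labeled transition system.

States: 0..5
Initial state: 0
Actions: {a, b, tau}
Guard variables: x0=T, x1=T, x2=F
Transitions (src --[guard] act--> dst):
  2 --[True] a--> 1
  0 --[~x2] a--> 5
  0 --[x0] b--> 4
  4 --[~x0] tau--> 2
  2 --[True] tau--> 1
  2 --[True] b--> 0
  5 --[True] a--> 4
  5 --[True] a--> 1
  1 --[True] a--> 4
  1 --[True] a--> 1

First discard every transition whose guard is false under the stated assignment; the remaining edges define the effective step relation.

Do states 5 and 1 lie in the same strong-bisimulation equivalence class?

Refine partition for ~:
  round 0: {{0,1,2,3,4,5}}
  round 1: {{0},{1,5},{2},{3,4}}
4 equivalence class(es) (converged in 2)
5∈{1,5}, 1∈{1,5}

Answer: BISIMILAR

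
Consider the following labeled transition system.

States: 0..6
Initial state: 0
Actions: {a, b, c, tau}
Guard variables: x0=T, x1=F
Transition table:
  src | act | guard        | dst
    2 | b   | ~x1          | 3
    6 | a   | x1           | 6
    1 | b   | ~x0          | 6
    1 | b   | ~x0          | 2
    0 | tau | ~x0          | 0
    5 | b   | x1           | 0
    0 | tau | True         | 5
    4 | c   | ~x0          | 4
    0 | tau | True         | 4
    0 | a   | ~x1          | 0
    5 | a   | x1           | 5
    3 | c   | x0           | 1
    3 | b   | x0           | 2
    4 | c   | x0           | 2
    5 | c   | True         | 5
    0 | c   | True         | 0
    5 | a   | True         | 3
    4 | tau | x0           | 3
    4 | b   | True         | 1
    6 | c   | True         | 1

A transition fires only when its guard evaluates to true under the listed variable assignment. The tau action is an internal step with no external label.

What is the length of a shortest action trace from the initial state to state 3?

BFS to 3:
  L0 = {0}
  L1 = {4,5}
  L2 = {1,2,3}
3 enters at depth 2; path tau·tau

Answer: 2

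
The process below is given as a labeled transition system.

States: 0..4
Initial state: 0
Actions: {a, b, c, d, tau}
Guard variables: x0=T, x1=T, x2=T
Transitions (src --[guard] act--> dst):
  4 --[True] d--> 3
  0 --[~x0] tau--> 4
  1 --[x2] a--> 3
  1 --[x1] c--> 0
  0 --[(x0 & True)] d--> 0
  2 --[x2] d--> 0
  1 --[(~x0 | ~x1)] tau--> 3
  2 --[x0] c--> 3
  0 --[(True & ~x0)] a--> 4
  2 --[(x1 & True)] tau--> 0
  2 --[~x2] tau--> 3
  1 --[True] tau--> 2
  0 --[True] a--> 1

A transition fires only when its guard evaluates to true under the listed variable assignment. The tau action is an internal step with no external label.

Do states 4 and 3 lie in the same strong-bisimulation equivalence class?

Answer: NOT BISIMILAR

Analysis:
Bisimulation quotient by refinement:
  P[0] = {{0,1,2,3,4}}
  P[1] = {{0},{1},{2},{3},{4}}
stable after 2 split(s): 5 block(s)
[4]={4}  [3]={3}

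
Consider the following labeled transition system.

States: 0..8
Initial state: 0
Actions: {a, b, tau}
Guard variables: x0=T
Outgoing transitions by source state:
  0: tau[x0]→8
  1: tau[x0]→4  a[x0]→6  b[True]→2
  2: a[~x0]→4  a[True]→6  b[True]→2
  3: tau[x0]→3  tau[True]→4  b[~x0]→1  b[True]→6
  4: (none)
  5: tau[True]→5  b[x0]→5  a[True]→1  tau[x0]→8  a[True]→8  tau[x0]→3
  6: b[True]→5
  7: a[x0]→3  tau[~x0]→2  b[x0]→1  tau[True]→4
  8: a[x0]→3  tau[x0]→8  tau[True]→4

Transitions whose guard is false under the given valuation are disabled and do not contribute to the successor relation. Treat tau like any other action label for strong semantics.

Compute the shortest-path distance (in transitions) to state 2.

BFS to 2:
  depth 0: {0}
  depth 1: {8}
  depth 2: {3,4}
  depth 3: {6}
  depth 4: {5}
  depth 5: {1}
  depth 6: {2}
2 enters at depth 6; path tau·a·b·b·a·b

Answer: 6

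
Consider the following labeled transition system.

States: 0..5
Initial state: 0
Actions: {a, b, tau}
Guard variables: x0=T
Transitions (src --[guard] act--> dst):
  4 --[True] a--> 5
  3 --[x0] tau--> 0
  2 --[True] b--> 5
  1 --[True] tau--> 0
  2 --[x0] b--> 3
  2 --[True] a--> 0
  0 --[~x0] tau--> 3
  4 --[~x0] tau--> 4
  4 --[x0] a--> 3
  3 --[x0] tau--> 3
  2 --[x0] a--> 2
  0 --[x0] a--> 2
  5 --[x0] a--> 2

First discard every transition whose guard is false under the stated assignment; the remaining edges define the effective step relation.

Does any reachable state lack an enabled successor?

Answer: DEADLOCK-FREE

Working:
Reachable = {0,2,3,5}
  0: a→2  [1 exit(s)]
  2: a→0  a→2  b→3  b→5  [4 exit(s)]
  3: tau→0  tau→3  [2 exit(s)]
  5: a→2  [1 exit(s)]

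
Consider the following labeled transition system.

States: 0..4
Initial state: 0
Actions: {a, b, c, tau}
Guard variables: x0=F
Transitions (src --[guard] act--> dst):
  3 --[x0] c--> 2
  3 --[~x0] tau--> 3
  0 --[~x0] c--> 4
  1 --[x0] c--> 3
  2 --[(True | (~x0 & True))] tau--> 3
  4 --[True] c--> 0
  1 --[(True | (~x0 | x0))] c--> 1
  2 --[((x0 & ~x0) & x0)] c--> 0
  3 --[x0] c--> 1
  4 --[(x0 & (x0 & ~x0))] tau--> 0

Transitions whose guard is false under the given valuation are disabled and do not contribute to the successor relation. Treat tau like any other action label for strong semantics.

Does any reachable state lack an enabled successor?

Answer: DEADLOCK-FREE

Analysis:
Reach set: {0,4}
  0: c→4  [1 out]
  4: c→0  [1 out]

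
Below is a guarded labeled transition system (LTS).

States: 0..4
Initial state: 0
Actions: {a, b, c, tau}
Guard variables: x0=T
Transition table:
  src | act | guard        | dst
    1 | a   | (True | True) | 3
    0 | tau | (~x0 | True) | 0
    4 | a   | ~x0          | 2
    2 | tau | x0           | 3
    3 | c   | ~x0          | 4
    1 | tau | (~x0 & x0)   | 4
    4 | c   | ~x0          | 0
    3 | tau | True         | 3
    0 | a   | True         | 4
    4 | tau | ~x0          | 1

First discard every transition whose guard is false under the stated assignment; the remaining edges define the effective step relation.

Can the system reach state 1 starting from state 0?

Guard filter leaves 5 enabled edge(s).
Layer 0: {0}
Layer 1: {4}  now seen {0,4}
Reachable = {0,4}

Answer: UNREACHABLE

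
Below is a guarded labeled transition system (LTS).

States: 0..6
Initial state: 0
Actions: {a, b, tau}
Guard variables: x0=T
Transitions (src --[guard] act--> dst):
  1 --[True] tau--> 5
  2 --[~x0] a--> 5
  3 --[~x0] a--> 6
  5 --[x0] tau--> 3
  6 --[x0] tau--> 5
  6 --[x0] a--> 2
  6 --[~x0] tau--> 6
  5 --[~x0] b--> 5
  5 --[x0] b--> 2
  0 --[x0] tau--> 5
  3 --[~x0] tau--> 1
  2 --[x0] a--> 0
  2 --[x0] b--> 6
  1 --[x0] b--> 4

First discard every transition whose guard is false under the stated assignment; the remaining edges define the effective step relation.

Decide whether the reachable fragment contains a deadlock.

Answer: DEADLOCK at state 3

Analysis:
Reach set: {0,2,3,5,6}
  0: tau→5  [1 out]
  2: a→0  b→6  [2 out]
  3: ∅  [no exit]
  5: b→2  tau→3  [2 out]
  6: a→2  tau→5  [2 out]
Path to 3: tau·tau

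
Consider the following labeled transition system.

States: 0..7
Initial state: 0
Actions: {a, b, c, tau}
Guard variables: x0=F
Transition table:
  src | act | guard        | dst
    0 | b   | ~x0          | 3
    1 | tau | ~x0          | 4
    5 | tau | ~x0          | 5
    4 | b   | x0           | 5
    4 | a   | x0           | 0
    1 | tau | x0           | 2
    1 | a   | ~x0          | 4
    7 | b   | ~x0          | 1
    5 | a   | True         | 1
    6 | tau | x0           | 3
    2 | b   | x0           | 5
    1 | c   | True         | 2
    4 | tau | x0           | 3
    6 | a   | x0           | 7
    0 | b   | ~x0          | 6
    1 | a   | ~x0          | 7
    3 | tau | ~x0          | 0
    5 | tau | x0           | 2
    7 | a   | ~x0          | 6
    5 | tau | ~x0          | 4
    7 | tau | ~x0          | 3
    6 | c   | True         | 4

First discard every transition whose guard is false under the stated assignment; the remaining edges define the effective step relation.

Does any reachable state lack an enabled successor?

Answer: DEADLOCK at state 4

Trace:
Reachable = {0,3,4,6}
  0: b→3  b→6  [deg 2]
  3: tau→0  [deg 1]
  4: ∅  [STUCK]
  6: c→4  [deg 1]
trace reaching 4: b·c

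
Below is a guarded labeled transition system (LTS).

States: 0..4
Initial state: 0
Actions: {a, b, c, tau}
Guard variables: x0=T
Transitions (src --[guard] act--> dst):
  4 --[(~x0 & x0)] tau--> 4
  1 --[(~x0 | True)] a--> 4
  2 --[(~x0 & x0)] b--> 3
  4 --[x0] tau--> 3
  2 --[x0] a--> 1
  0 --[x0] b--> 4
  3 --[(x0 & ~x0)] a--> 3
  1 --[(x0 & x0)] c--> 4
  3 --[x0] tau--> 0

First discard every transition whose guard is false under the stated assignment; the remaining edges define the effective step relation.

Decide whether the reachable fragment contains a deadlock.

Reach set: {0,3,4}
  0: b→4  [1 out]
  3: tau→0  [1 out]
  4: tau→3  [1 out]

Answer: DEADLOCK-FREE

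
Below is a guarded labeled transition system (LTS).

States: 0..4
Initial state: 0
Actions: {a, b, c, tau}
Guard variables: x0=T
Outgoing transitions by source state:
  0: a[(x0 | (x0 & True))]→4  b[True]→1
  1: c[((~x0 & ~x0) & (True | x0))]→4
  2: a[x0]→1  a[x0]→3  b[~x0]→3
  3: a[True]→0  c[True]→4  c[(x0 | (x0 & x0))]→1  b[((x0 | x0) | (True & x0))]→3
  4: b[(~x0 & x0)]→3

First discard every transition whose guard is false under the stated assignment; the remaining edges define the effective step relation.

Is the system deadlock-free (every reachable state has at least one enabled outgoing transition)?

Answer: DEADLOCK at state 1

Analysis:
Reachable = {0,1,4}
  0: a→4  b→1  [deg 2]
  1: ∅  [STUCK]
  4: ∅  [STUCK]
trace reaching 1: b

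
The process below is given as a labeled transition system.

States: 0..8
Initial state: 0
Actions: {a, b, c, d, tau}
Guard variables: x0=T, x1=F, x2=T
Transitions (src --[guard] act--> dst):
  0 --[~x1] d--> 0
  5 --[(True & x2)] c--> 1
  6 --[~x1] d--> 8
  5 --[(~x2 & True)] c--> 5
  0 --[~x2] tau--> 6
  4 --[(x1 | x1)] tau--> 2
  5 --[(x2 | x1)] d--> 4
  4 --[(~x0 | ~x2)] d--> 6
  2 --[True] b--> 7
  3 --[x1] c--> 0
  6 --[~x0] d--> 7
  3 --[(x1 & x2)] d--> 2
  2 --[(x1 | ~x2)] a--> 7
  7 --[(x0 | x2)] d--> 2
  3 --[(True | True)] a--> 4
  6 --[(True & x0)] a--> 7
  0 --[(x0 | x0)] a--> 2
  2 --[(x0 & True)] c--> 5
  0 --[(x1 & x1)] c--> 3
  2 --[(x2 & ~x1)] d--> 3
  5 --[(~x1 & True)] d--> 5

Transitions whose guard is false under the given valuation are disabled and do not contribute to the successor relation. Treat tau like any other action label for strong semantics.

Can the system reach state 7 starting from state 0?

Guard filter leaves 12 enabled edge(s).
Layer 0: {0}
Layer 1: {2}  total {0,2}
Layer 2: {3,5,7}  total {0,2,3,5,7}
Layer 3: {1,4}  total {0,1,2,3,4,5,7}
Reach set: {0,1,2,3,4,5,7}
trace reaching 7: a·b

Answer: REACHABLE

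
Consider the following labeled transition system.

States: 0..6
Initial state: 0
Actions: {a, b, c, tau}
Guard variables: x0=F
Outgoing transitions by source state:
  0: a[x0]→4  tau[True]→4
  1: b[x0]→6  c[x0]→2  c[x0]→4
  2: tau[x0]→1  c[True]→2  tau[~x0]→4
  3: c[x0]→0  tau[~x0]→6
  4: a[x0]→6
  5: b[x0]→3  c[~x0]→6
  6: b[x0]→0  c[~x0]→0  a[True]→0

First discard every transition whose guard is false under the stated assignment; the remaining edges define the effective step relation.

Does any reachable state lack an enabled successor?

Answer: DEADLOCK at state 4

Trace:
Reachable = {0,4}
  0: tau→4  [1 out]
  4: ∅  [STUCK]
witness 4: tau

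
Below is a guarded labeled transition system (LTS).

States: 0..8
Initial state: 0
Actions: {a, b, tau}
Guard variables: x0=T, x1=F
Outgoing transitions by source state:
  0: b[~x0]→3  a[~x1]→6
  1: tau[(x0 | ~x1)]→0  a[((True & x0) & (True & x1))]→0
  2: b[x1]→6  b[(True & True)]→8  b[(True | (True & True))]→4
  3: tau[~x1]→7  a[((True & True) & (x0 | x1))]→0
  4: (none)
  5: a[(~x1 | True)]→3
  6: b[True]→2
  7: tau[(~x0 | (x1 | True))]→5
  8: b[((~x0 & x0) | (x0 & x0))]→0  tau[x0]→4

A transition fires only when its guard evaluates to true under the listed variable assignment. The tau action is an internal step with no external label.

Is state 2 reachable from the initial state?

Guard filter leaves 11 enabled edge(s).
Layer 0: {0}
Layer 1: {6}  now seen {0,6}
Layer 2: {2}  now seen {0,2,6}
Layer 3: {4,8}  now seen {0,2,4,6,8}
Reach set: {0,2,4,6,8}
Path to 2: a·b

Answer: REACHABLE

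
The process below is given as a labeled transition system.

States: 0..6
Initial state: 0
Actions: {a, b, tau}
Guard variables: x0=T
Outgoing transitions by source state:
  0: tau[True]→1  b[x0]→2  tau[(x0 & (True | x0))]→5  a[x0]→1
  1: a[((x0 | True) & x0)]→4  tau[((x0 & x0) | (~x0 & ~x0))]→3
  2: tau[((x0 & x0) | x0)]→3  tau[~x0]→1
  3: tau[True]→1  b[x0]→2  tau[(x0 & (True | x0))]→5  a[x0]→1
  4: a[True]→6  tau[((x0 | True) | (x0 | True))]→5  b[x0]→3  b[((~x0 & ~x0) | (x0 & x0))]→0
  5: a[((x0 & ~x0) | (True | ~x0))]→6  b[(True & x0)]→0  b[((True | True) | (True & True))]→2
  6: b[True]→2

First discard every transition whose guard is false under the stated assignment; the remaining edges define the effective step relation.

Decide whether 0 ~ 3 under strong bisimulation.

Refine partition for ~:
  P[0] = {{0,1,2,3,4,5,6}}
  P[1] = {{0,3,4},{1},{2},{5},{6}}
  P[2] = {{0,3},{1},{2},{4},{5},{6}}
6 equivalence class(es) (converged in 3)
[0]={0,3}  [3]={0,3}

Answer: BISIMILAR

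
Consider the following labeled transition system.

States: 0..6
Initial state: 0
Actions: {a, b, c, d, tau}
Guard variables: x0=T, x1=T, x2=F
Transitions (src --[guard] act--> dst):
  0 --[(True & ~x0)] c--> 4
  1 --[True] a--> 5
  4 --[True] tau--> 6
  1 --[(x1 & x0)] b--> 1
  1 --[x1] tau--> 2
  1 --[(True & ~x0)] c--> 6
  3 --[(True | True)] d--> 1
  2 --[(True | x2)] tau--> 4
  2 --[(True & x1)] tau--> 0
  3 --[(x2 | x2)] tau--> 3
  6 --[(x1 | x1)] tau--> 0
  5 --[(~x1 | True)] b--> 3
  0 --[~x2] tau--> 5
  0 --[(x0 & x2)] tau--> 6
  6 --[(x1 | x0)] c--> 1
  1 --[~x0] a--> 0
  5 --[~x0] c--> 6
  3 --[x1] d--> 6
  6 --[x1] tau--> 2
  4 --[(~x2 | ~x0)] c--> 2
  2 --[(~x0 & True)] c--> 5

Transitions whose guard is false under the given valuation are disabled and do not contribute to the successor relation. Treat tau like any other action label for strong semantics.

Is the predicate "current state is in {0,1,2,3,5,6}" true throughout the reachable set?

Answer: INVARIANT VIOLATED at state 4

Analysis:
Allowed set {0,1,2,3,5,6}
Reach set: {0,1,2,3,4,5,6}
  0: ✓
  1: ✓
  2: ✓
  3: ✓
  4: VIOLATES
  5: ✓
  6: ✓
counterexample path to 4: tau·b·d·tau·tau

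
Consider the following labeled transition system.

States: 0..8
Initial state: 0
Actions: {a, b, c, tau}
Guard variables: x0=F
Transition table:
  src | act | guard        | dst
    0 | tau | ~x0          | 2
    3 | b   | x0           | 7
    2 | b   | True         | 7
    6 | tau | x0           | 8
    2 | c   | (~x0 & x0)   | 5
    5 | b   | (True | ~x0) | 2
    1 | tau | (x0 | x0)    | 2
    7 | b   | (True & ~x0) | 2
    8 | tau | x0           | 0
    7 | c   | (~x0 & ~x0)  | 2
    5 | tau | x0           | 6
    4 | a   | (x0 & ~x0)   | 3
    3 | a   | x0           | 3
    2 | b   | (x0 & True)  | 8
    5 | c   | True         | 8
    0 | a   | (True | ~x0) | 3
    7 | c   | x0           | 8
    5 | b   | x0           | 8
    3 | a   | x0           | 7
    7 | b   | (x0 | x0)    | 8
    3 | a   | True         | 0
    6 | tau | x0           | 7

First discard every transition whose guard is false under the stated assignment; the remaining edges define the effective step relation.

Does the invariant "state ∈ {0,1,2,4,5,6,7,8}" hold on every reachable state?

Answer: INVARIANT VIOLATED at state 3

Working:
Safe = {0,1,2,4,5,6,7,8}
Reach set: {0,2,3,7}
  0: ok
  2: ok
  3: VIOLATES
  7: ok
reach 3 via a — violates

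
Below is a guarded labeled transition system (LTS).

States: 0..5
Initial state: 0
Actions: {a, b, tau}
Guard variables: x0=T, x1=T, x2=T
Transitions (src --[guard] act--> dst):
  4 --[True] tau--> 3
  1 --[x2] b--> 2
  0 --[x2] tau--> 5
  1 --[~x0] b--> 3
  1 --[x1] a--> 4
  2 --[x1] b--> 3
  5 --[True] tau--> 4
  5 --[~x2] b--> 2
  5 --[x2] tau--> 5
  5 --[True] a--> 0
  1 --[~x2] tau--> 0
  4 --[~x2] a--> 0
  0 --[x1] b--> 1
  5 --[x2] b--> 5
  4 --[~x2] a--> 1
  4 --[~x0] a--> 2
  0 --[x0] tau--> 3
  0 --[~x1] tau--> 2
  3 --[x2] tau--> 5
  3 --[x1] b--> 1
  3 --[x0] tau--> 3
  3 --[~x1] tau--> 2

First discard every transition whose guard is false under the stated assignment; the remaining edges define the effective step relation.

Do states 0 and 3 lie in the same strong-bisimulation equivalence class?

Bisimulation quotient by refinement:
  π0 = {{0,1,2,3,4,5}}
  π1 = {{0,3},{1},{2},{4},{5}}
stable after 2 split(s): 5 block(s)
class of 0: {0,3}; class of 3: {0,3}

Answer: BISIMILAR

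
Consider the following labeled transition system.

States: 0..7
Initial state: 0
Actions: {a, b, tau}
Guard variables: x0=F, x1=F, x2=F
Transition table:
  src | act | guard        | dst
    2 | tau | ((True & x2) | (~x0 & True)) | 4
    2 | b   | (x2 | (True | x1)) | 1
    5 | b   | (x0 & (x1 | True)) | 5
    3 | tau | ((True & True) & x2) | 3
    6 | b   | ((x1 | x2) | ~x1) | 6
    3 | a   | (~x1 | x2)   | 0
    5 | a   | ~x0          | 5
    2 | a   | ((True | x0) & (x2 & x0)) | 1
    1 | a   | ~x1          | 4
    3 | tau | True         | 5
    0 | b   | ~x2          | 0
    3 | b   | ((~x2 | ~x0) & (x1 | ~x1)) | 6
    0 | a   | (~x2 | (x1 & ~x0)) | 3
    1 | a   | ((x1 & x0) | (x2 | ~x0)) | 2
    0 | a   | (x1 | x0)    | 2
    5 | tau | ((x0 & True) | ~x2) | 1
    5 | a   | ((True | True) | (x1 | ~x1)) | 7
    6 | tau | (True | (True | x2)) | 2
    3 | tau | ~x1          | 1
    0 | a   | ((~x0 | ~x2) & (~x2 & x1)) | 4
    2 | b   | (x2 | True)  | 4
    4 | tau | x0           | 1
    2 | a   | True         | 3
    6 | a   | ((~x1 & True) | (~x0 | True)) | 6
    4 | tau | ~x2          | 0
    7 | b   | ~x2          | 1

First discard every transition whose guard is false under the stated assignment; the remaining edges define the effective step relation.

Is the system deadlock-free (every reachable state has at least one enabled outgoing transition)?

Reach set: {0,1,2,3,4,5,6,7}
  0: a→3  b→0  [deg 2]
  1: a→2  a→4  [deg 2]
  2: a→3  b→1  b→4  tau→4  [deg 4]
  3: a→0  b→6  tau→1  tau→5  [deg 4]
  4: tau→0  [deg 1]
  5: a→5  a→7  tau→1  [deg 3]
  6: a→6  b→6  tau→2  [deg 3]
  7: b→1  [deg 1]

Answer: DEADLOCK-FREE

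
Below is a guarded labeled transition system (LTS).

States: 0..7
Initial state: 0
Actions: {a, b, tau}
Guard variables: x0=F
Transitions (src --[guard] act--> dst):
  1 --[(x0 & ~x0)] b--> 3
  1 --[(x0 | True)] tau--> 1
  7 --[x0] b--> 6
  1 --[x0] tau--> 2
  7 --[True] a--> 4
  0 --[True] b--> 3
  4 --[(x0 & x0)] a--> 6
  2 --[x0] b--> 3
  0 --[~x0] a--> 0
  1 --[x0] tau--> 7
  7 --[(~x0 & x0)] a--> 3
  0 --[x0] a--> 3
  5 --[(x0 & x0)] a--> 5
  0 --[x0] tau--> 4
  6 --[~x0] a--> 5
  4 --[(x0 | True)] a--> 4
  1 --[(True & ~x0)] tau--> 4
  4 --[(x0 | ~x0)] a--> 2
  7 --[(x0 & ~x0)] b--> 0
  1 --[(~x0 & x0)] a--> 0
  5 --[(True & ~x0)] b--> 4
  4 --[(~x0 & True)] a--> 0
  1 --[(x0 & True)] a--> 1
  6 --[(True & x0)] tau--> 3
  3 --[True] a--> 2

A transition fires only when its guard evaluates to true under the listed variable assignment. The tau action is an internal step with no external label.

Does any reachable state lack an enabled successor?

Answer: DEADLOCK at state 2

Working:
Reachable = {0,2,3}
  0: a→0  b→3  [2 exit(s)]
  2: ∅  [STUCK]
  3: a→2  [1 exit(s)]
Path to 2: b·a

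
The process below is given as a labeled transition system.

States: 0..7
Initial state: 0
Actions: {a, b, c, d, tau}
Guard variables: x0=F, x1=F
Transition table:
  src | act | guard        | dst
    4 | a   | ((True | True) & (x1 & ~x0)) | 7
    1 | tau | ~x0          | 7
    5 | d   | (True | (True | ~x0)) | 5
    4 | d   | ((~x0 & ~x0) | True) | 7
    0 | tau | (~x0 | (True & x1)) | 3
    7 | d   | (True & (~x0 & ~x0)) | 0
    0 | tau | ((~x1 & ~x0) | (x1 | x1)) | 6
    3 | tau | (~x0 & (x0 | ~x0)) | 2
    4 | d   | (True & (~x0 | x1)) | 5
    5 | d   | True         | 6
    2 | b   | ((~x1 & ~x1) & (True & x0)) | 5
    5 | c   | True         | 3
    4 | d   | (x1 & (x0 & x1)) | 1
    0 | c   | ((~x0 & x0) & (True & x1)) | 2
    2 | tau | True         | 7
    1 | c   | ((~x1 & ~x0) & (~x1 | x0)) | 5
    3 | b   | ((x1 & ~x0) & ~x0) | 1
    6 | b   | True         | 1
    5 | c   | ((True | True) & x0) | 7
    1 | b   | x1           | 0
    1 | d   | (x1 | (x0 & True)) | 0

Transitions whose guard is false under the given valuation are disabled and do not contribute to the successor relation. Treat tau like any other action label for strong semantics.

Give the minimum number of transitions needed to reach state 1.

Breadth-first toward 1:
  L0 = {0}
  L1 = {3,6}
  L2 = {1,2}
first hit 1 at d=2 via tau·b

Answer: 2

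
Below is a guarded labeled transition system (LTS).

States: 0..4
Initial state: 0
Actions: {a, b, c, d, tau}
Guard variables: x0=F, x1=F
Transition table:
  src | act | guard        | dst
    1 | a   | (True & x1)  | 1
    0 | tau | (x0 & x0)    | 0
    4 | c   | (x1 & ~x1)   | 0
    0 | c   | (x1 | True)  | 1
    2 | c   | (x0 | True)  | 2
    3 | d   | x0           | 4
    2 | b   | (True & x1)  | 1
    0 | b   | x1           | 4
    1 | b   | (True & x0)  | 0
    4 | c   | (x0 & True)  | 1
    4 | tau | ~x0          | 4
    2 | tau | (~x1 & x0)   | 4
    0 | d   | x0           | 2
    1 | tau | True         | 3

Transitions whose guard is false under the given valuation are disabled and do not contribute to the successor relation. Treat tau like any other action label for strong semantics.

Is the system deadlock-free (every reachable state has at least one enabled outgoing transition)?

Answer: DEADLOCK at state 3

Analysis:
Reachable = {0,1,3}
  0: c→1  [deg 1]
  1: tau→3  [deg 1]
  3: ∅  [no exit]
witness 3: c·tau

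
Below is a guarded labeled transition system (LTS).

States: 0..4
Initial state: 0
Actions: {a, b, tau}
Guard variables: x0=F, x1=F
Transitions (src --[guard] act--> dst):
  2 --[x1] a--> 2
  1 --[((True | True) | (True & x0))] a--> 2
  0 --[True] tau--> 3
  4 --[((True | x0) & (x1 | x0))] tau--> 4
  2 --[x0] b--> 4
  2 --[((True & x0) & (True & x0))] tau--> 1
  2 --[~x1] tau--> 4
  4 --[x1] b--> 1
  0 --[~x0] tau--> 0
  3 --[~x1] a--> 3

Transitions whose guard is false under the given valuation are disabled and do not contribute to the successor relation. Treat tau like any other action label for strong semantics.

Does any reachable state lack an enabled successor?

Answer: DEADLOCK-FREE

Analysis:
Reach set: {0,3}
  0: tau→0  tau→3  [2 out]
  3: a→3  [1 out]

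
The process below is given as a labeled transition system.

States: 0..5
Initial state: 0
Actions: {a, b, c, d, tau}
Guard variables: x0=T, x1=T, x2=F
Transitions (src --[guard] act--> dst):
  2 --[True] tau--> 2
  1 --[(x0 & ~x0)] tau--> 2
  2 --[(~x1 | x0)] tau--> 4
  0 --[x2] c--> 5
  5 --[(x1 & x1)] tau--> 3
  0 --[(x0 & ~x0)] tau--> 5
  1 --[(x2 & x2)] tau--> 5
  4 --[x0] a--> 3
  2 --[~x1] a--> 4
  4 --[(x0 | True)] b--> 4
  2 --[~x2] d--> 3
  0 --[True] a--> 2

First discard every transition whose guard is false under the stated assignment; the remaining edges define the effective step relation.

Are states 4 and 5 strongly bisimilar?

Answer: NOT BISIMILAR

Working:
Refine partition for ~:
  π0 = {{0,1,2,3,4,5}}
  π1 = {{0},{1,3},{2},{4},{5}}
5 equivalence class(es) (converged in 2)
[4]={4}  [5]={5}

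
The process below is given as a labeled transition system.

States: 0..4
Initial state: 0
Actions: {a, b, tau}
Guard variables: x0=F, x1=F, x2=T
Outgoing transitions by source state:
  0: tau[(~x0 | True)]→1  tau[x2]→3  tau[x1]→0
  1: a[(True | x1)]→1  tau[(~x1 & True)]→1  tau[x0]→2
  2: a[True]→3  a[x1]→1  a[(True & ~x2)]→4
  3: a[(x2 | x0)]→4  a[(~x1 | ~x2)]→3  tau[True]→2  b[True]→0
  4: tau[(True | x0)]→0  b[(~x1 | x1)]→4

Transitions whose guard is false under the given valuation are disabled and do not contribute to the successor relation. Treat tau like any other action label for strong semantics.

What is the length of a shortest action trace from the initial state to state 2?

Answer: 2

Analysis:
Layered search for 2:
  Layer 0: {0}
  Layer 1: {1,3}
  Layer 2: {2,4}
2 enters at depth 2; path tau·tau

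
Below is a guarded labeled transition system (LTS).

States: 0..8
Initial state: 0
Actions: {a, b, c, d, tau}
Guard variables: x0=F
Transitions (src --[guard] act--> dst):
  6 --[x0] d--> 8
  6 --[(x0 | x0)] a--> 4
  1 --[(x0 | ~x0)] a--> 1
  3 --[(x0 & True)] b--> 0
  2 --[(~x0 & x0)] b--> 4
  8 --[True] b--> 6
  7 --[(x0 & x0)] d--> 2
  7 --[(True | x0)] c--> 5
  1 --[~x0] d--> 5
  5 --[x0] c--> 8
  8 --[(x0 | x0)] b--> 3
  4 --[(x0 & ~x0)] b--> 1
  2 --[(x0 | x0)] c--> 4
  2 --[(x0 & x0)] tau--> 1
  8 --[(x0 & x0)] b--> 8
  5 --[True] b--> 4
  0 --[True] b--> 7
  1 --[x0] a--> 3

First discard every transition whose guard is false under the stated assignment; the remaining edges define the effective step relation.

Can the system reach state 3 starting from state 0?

Guard filter leaves 6 enabled edge(s).
Layer 0: {0}
Layer 1: {7}  cumulative {0,7}
Layer 2: {5}  cumulative {0,5,7}
Layer 3: {4}  cumulative {0,4,5,7}
Reach set: {0,4,5,7}

Answer: UNREACHABLE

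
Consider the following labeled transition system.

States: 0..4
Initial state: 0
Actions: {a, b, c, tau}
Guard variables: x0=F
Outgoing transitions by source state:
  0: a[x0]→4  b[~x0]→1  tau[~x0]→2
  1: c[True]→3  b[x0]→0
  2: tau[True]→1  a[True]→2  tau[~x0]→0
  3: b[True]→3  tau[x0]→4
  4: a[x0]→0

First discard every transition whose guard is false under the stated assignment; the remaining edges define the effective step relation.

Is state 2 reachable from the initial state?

Answer: REACHABLE

Analysis:
7 transition(s) survive guard evaluation.
L0 = {0}
L1 = {1,2}  cumulative {0,1,2}
L2 = {3}  cumulative {0,1,2,3}
Reachable = {0,1,2,3}
Path to 2: tau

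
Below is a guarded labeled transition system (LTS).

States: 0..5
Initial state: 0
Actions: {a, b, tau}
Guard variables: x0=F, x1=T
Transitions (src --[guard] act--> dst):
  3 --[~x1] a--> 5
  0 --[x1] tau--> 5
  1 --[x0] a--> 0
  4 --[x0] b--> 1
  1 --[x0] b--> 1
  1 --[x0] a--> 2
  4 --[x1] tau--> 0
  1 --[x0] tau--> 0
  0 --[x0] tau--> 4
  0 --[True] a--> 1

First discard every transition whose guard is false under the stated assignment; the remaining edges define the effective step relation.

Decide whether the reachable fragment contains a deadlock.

R = {0,1,5}
  0: a→1  tau→5  [deg 2]
  1: ∅  [STUCK]
  5: ∅  [STUCK]
trace reaching 1: a

Answer: DEADLOCK at state 1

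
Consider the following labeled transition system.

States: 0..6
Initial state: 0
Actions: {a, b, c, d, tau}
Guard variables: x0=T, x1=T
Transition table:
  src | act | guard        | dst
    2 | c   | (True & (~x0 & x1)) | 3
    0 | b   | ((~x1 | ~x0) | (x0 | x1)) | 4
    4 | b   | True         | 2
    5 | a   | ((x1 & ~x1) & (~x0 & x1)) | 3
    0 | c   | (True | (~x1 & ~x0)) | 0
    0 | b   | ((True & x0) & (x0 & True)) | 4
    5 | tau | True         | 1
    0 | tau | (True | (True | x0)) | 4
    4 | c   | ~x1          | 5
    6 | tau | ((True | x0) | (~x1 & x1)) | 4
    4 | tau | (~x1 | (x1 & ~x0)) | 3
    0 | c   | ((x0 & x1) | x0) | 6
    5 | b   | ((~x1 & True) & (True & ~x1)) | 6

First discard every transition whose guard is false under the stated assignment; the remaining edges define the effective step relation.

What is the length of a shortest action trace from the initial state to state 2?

Answer: 2

Analysis:
Layered search for 2:
  depth 0: {0}
  depth 1: {4,6}
  depth 2: {2}
depth(2)=2, e.g. b·b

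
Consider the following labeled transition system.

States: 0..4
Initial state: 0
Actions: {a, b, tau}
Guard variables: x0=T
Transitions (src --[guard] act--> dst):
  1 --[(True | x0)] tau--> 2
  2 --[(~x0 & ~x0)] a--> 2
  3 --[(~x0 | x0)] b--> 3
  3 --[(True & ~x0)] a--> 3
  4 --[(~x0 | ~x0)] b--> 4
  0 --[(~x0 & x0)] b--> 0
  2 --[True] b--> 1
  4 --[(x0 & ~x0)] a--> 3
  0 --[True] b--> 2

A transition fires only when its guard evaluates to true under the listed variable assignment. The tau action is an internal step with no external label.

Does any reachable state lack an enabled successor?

Answer: DEADLOCK-FREE

Trace:
R = {0,1,2}
  0: b→2  [1 out]
  1: tau→2  [1 out]
  2: b→1  [1 out]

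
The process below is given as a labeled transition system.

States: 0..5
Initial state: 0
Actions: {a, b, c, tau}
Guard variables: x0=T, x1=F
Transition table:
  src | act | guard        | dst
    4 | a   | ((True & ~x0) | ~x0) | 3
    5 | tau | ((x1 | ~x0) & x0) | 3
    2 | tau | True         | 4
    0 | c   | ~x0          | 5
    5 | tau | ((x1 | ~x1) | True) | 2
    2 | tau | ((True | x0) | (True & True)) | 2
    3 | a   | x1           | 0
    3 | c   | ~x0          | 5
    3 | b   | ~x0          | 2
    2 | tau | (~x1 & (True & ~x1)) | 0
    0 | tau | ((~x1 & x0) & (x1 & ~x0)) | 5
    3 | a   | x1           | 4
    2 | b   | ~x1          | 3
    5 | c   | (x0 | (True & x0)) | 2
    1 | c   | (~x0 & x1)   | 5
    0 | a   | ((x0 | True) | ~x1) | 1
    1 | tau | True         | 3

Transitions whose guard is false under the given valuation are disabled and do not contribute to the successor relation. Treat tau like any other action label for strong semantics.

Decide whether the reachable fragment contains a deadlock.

R = {0,1,3}
  0: a→1  [deg 1]
  1: tau→3  [deg 1]
  3: ∅  [deadlock]
witness 3: a·tau

Answer: DEADLOCK at state 3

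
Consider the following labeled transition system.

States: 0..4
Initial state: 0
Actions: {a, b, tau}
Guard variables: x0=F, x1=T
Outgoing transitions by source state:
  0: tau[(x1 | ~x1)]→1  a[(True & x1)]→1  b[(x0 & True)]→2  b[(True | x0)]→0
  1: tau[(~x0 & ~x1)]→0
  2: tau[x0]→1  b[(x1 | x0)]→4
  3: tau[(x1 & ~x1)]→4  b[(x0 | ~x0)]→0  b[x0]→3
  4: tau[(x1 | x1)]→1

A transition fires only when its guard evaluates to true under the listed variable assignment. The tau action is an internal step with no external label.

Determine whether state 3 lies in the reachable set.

Answer: UNREACHABLE

Working:
6 transition(s) survive guard evaluation.
L0 = {0}
L1 = {1}  total {0,1}
Reachable = {0,1}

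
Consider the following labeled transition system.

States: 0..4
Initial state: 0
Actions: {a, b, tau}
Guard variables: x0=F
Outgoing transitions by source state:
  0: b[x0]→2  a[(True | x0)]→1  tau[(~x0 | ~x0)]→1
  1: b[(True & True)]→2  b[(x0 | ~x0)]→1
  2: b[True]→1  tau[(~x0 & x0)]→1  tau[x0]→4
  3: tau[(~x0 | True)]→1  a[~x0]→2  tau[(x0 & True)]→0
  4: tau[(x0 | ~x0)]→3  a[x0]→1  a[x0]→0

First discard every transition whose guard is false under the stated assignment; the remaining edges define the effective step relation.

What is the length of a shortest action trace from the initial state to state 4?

BFS to 4:
  L0 = {0}
  L1 = {1}
  L2 = {2}
4 never appears.

Answer: UNREACHABLE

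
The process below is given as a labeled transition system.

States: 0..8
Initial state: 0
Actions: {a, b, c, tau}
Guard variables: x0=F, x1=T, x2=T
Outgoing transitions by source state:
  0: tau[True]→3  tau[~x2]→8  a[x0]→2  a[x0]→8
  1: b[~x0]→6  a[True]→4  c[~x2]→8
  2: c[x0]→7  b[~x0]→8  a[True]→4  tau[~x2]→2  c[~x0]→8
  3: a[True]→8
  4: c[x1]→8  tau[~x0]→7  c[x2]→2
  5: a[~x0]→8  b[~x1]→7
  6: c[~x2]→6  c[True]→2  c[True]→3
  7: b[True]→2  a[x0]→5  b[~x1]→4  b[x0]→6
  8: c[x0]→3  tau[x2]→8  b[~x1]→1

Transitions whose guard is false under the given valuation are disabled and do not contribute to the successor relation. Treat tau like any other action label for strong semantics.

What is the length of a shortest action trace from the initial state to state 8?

Breadth-first toward 8:
  Layer 0: {0}
  Layer 1: {3}
  Layer 2: {8}
8 enters at depth 2; path tau·a

Answer: 2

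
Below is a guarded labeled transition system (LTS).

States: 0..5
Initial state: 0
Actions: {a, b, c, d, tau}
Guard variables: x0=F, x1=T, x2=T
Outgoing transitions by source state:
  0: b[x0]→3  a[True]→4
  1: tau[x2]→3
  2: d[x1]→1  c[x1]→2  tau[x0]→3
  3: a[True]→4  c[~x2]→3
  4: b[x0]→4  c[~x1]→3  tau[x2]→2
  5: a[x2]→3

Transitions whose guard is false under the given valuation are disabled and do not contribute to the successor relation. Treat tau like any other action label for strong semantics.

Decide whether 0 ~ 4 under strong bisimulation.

Answer: NOT BISIMILAR

Trace:
Refine partition for ~:
  P[0] = {{0,1,2,3,4,5}}
  P[1] = {{0,3,5},{1,4},{2}}
  P[2] = {{0,3},{1},{2},{4},{5}}
stable after 3 split(s): 5 block(s)
class of 0: {0,3}; class of 4: {4}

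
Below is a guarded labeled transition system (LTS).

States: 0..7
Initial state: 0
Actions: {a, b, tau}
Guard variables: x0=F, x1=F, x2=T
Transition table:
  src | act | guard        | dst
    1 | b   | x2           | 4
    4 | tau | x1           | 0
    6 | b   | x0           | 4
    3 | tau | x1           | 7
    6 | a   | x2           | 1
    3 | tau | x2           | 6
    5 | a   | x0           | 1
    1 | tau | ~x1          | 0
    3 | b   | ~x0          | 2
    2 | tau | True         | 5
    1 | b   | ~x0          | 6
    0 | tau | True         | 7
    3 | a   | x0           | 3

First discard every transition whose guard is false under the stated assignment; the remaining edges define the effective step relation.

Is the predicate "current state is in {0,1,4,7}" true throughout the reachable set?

Answer: INVARIANT HOLDS

Working:
Allowed set {0,1,4,7}
Reachable = {0,7}
  0: safe
  7: safe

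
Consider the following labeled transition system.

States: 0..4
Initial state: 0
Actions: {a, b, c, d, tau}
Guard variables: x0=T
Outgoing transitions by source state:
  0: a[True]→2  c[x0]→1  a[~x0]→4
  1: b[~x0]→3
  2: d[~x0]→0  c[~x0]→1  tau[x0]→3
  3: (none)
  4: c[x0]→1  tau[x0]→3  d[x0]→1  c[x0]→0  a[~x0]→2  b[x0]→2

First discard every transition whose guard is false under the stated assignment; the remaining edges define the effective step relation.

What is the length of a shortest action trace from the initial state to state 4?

Answer: UNREACHABLE

Working:
Breadth-first toward 4:
  L0 = {0}
  L1 = {1,2}
  L2 = {3}
4 never appears.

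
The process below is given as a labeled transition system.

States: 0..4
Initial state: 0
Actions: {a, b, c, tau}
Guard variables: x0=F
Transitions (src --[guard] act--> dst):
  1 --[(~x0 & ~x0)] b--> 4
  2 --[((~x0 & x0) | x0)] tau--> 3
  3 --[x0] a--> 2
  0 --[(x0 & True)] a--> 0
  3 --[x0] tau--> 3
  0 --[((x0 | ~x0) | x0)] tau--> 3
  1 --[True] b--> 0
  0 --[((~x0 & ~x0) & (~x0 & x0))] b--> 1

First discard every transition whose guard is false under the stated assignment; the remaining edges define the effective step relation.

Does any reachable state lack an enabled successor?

Reach set: {0,3}
  0: tau→3  [1 out]
  3: ∅  [STUCK]
Path to 3: tau

Answer: DEADLOCK at state 3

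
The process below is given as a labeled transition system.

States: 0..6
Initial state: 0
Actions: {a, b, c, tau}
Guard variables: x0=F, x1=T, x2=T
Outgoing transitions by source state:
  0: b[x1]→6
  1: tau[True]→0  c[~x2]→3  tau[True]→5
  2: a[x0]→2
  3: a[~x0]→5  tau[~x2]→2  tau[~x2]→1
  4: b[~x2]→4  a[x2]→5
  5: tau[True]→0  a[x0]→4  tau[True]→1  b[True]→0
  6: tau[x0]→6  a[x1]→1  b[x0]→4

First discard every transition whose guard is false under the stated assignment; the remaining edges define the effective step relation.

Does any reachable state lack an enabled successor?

Reachable = {0,1,5,6}
  0: b→6  [deg 1]
  1: tau→0  tau→5  [deg 2]
  5: b→0  tau→0  tau→1  [deg 3]
  6: a→1  [deg 1]

Answer: DEADLOCK-FREE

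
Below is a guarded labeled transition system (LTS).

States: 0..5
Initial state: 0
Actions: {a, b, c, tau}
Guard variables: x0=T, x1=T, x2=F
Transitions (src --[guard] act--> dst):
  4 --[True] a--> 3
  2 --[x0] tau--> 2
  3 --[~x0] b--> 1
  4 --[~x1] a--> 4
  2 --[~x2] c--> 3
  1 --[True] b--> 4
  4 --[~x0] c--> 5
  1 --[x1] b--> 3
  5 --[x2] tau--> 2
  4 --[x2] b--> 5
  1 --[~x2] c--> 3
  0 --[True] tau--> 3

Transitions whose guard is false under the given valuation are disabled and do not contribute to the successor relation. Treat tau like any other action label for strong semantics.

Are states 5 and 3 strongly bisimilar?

Answer: BISIMILAR

Working:
Bisimulation quotient by refinement:
  round 0: {{0,1,2,3,4,5}}
  round 1: {{0},{1},{2},{3,5},{4}}
5 equivalence class(es) (converged in 2)
5∈{3,5}, 3∈{3,5}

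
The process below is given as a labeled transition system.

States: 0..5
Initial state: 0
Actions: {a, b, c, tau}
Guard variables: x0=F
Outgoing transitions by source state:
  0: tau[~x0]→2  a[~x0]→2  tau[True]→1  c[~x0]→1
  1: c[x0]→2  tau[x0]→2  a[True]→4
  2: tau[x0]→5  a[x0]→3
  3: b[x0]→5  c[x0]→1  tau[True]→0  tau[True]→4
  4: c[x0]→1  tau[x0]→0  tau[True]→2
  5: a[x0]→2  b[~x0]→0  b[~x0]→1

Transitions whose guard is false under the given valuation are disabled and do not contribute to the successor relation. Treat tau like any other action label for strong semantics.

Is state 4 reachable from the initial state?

After dropping false guards: 10 live edges.
depth 0: {0}
depth 1: {1,2}  total {0,1,2}
depth 2: {4}  total {0,1,2,4}
Reach set: {0,1,2,4}
Path to 4: tau·a

Answer: REACHABLE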